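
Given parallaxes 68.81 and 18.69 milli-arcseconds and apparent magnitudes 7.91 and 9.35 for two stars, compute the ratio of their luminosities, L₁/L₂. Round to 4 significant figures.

d₁ = 1/p₁ = 1/0.06881″ = 14.533 pc; d₂ = 1/p₂ = 1/0.01869″ = 53.505 pc.
M₁ = m₁ − 5 log₁₀ d₁ + 5 = 7.91 − 5.8118 + 5 = 7.0982.
M₂ = 9.35 − 8.6420 + 5 = 5.7080.
L₁/L₂ = 10^(0.4(M₂ − M₁)) = 10^(0.4 × (-1.3902)) = 10^(-0.55608) = 0.27792.

L₁/L₂ = 0.2779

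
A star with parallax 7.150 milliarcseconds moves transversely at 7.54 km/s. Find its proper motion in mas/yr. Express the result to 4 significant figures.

11.37 mas/yr

d = 1/p = 1/0.007150″ = 139.86 pc.
μ = v_t / (4.74 d) = 7.54 / (4.74 × 139.86) = 7.54 / 662.94 = 0.011374 ″/yr = 11.374 mas/yr.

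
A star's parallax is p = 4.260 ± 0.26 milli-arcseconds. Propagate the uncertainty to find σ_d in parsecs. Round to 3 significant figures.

14.3 pc

d = 1/p, so σ_d = σ_p / p².
σ_d = 0.000260 / (0.004260)² = 0.000260 / 0.000018148 = 14.327 pc.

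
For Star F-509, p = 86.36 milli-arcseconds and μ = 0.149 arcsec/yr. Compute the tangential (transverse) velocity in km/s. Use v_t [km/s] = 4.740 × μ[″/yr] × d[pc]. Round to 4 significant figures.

d = 1/p = 1/0.08636″ = 11.579 pc.
v_t = 4.74 × μ × d = 4.74 × 0.149 × 11.579 = 8.1778 km/s.

8.178 km/s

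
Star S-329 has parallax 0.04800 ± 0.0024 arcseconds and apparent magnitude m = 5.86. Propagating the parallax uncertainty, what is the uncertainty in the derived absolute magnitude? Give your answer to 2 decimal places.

σ_M = 0.11 mag

M = m − 5 log₁₀ d + 5 = m + 5 log₁₀ p + 5, so ∂M/∂p = 5/(p ln 10).
σ_M = (5/ln 10) · (σ_p/p) = 2.1715 × 0.0024/0.04800 = 2.1715 × 0.05 = 0.10858.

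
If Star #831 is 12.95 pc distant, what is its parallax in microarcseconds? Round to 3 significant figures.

p = 1/d = 1/12.95 = 0.07722 arcsec.
= 0.07722 × 10⁶ = 77220 μas.

77200 μas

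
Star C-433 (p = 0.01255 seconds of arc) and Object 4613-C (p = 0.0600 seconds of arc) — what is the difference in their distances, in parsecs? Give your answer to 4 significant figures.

63.01 pc

d_A = 1/0.01255″ = 79.681 pc; d_B = 1/0.06000″ = 16.667 pc.
|d_B − d_A| = |16.667 − 79.681| = 63.014 pc.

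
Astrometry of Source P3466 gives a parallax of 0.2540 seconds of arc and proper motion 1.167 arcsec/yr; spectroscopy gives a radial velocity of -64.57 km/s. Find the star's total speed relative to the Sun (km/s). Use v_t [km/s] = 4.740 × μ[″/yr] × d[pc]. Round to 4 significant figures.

d = 1/p = 1/0.2540″ = 3.937 pc.
v_t = 4.740 μ d = 4.740 × 1.167 × 3.937 = 21.778 km/s.
v = √(v_r² + v_t²) = √((-64.57)² + 21.778²) = √4643.57 = 68.144 km/s.

68.14 km/s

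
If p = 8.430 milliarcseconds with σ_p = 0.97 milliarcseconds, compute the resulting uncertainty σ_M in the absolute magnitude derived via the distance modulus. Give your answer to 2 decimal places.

σ_M = 0.25 mag

M = m − 5 log₁₀ d + 5 = m + 5 log₁₀ p + 5, so ∂M/∂p = 5/(p ln 10).
σ_M = (5/ln 10) · (σ_p/p) = 2.1715 × 0.97/8.430 = 2.1715 × 0.11507 = 0.24987.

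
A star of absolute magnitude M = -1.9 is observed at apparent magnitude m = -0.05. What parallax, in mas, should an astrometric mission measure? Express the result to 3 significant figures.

m − M = -0.05 − (-1.9) = 1.85.
d = 10^((m−M)/5 + 1) = 10^1.370 = 23.442 pc.
p = 1/d = 1/23.442 = 0.042658 arcsec = 42.658 mas.

42.7 mas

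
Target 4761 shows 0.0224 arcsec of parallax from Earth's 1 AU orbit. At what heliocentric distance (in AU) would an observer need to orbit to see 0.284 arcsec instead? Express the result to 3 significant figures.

Parallax scales linearly with baseline: p ∝ B, so B = p_target / p_Earth × 1 AU.
B = 0.284 / 0.0224 = 12.679 AU.

12.7 AU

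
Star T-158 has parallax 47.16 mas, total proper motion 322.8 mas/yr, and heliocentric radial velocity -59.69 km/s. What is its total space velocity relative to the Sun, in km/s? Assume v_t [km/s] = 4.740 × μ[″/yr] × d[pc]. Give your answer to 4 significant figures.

67.94 km/s

d = 1/p = 1/0.04716″ = 21.204 pc.
μ = 322.8 mas/yr = 0.3228 ″/yr.
v_t = 4.740 μ d = 4.740 × 0.3228 × 21.204 = 32.444 km/s.
v = √(v_r² + v_t²) = √((-59.69)² + 32.444²) = √4615.51 = 67.938 km/s.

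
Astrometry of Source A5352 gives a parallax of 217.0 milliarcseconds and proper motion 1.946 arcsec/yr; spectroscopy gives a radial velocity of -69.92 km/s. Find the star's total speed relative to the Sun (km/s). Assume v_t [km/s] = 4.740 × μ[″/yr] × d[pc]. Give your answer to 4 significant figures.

81.83 km/s

d = 1/p = 1/0.2170″ = 4.6083 pc.
v_t = 4.740 μ d = 4.740 × 1.946 × 4.6083 = 42.507 km/s.
v = √(v_r² + v_t²) = √((-69.92)² + 42.507²) = √6695.65 = 81.827 km/s.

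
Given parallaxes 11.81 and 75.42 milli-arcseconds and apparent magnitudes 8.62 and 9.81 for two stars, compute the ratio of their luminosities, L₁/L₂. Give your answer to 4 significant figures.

d₁ = 1/p₁ = 1/0.01181″ = 84.674 pc; d₂ = 1/p₂ = 1/0.07542″ = 13.259 pc.
M₁ = m₁ − 5 log₁₀ d₁ + 5 = 8.62 − 9.6388 + 5 = 3.9812.
M₂ = 9.81 − 5.6126 + 5 = 9.1974.
L₁/L₂ = 10^(0.4(M₂ − M₁)) = 10^(0.4 × 5.2162) = 10^2.08648 = 122.03.

L₁/L₂ = 122.0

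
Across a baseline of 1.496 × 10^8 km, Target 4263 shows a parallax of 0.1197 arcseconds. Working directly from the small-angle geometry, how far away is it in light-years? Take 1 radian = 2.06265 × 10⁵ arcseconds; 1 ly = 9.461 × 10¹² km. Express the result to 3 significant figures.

θ = 0.1197″ = 0.1197/206265 = 5.8032 × 10^-7 rad.
d = B/θ = (1.496 × 10^8) / (5.8032 × 10^-7) = 2.5779 × 10^14 km = (2.5779 × 10^14) / (9.461 × 10^12) ly = 27.248 ly.

27.2 ly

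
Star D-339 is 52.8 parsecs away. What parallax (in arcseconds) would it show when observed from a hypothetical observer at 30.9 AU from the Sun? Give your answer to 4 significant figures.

p (arcsec) = B (AU) / d (pc).
p = 30.9 / 52.8 = 0.58523 arcsec.

0.5852 arcsec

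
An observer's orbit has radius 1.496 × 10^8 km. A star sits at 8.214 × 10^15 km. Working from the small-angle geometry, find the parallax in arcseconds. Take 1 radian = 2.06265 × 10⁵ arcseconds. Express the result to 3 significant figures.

θ ≈ B/d = (1.496 × 10^8) / (8.214 × 10^15) = 1.8213 × 10^-8 rad.
In arcseconds: 1.8213 × 10^-8 × 206265 = 0.0037567″.

0.00376 arcsec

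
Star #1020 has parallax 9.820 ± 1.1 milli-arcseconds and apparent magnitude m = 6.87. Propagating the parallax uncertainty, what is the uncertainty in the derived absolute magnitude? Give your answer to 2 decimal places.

M = m − 5 log₁₀ d + 5 = m + 5 log₁₀ p + 5, so ∂M/∂p = 5/(p ln 10).
σ_M = (5/ln 10) · (σ_p/p) = 2.1715 × 1.1/9.820 = 2.1715 × 0.11202 = 0.24325.

σ_M = 0.24 mag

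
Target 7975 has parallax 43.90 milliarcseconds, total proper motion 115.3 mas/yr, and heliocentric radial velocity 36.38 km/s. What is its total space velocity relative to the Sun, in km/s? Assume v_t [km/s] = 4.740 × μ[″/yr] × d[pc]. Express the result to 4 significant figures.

d = 1/p = 1/0.04390″ = 22.779 pc.
μ = 115.3 mas/yr = 0.1153 ″/yr.
v_t = 4.740 μ d = 4.740 × 0.1153 × 22.779 = 12.449 km/s.
v = √(v_r² + v_t²) = √(36.38² + 12.449²) = √1478.48 = 38.451 km/s.

38.45 km/s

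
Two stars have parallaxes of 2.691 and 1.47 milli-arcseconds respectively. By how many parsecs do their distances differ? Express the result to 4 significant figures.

d_A = 1/0.002691″ = 371.61 pc; d_B = 1/0.001470″ = 680.27 pc.
|d_B − d_A| = |680.27 − 371.61| = 308.66 pc.

308.7 pc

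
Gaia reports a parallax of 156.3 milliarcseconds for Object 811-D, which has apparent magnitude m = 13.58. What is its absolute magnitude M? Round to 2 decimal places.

M = 14.55

d = 1/p = 1/0.1563″ = 6.398 pc.
m − M = 5 log₁₀(6.398) − 5 = 4.0302 − 5 = -0.9698.
M = m − (m − M) = 13.58 − (-0.9698) = 14.55.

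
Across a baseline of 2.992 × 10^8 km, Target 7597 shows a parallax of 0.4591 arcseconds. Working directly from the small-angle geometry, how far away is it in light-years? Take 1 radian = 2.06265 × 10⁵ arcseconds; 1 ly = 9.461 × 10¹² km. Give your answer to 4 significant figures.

θ = 0.4591″ = 0.4591/206265 = 2.2258 × 10^-6 rad.
d = B/θ = (2.992 × 10^8) / (2.2258 × 10^-6) = 1.3442 × 10^14 km = (1.3442 × 10^14) / (9.461 × 10^12) ly = 14.208 ly.

14.21 ly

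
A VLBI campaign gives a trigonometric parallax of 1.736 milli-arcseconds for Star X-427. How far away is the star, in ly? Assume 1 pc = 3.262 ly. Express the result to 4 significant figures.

p = 1.736 milli-arcseconds = 0.001736 arcsec.
d = 1/p = 1/0.001736 = 576.04 pc.
In light-years: 576.04 × 3.262 = 1879 ly.

1879 ly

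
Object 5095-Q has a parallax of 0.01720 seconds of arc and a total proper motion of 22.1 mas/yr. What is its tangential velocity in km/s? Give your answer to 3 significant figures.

6.09 km/s

d = 1/p = 1/0.01720″ = 58.14 pc.
μ = 22.1 mas/yr = 0.0221 ″/yr.
v_t = 4.74 × μ × d = 4.74 × 0.0221 × 58.14 = 6.0904 km/s.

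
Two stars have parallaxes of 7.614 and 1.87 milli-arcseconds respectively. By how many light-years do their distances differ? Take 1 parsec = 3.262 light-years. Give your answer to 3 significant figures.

1320 ly

d_A = 1/0.007614″ = 131.34 pc; d_B = 1/0.001870″ = 534.76 pc.
|d_B − d_A| = |534.76 − 131.34| = 403.42 pc = 403.42 × 3.262 ly = 1316 ly.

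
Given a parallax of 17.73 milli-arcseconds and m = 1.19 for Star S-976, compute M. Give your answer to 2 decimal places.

d = 1/p = 1/0.01773″ = 56.402 pc.
m − M = 5 log₁₀(56.402) − 5 = 8.7565 − 5 = 3.7565.
M = m − (m − M) = 1.19 − 3.7565 = -2.57.

M = -2.57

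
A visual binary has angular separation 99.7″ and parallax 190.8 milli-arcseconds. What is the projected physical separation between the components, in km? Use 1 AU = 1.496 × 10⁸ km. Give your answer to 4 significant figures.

7.817 × 10^10 km

d = 1/p = 1/0.1908″ = 5.2411 pc.
At distance d (pc), an angle of θ arcsec spans θ·d AU: s = 99.7 × 5.2411 = 522.54 AU.
= 522.54 × 1.496 × 10⁸ km = 7.8172 × 10^10 km.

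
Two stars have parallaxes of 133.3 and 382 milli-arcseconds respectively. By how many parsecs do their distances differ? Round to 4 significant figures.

4.884 pc

d_A = 1/0.1333″ = 7.5019 pc; d_B = 1/0.3820″ = 2.6178 pc.
|d_B − d_A| = |2.6178 − 7.5019| = 4.8841 pc.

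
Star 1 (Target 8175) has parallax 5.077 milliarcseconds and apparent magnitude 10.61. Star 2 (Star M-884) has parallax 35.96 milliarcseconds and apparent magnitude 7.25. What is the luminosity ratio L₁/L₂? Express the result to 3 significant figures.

d₁ = 1/p₁ = 1/0.005077″ = 196.97 pc; d₂ = 1/p₂ = 1/0.03596″ = 27.809 pc.
M₁ = m₁ − 5 log₁₀ d₁ + 5 = 10.61 − 11.4720 + 5 = 4.1380.
M₂ = 7.25 − 7.2209 + 5 = 5.0291.
L₁/L₂ = 10^(0.4(M₂ − M₁)) = 10^(0.4 × 0.8911) = 10^0.35644 = 2.2722.

L₁/L₂ = 2.27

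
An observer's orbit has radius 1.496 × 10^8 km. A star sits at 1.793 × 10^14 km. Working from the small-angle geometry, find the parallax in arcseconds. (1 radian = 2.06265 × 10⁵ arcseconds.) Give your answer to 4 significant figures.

0.1721 arcsec

θ ≈ B/d = (1.496 × 10^8) / (1.793 × 10^14) = 8.3436 × 10^-7 rad.
In arcseconds: 8.3436 × 10^-7 × 206265 = 0.1721″.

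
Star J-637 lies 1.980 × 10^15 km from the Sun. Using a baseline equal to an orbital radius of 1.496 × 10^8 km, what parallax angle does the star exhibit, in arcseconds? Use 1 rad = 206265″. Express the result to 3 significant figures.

0.0156 arcsec

θ ≈ B/d = (1.496 × 10^8) / (1.980 × 10^15) = 7.5556 × 10^-8 rad.
In arcseconds: 7.5556 × 10^-8 × 206265 = 0.015585″.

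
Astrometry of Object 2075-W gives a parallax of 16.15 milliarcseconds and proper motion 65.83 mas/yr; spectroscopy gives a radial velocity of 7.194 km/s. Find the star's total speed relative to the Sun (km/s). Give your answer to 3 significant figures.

20.6 km/s

d = 1/p = 1/0.01615″ = 61.92 pc.
μ = 65.83 mas/yr = 0.06583 ″/yr.
v_t = 4.740 μ d = 4.740 × 0.06583 × 61.92 = 19.321 km/s.
v = √(v_r² + v_t²) = √(7.194² + 19.321²) = √425.055 = 20.617 km/s.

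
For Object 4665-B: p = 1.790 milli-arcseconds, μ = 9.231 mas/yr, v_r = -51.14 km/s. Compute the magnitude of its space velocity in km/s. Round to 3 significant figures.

56.7 km/s

d = 1/p = 1/0.001790″ = 558.66 pc.
μ = 9.231 mas/yr = 0.009231 ″/yr.
v_t = 4.740 μ d = 4.740 × 0.009231 × 558.66 = 24.444 km/s.
v = √(v_r² + v_t²) = √((-51.14)² + 24.444²) = √3212.81 = 56.682 km/s.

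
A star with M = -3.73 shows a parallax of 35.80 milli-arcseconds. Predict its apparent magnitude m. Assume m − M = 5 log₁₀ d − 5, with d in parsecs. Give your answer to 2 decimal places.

m = -1.50

d = 1/p = 1/0.03580″ = 27.933 pc.
m − M = 5 log₁₀ d − 5 = 5 log₁₀(27.933) − 5 = 7.2306 − 5 = 2.2306.
m = M + (m − M) = -3.73 + 2.2306 = -1.50.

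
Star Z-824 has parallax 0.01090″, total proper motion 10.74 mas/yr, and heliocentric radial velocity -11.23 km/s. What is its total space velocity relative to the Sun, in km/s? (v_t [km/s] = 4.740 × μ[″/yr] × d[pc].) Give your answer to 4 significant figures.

12.16 km/s

d = 1/p = 1/0.01090″ = 91.743 pc.
μ = 10.74 mas/yr = 0.01074 ″/yr.
v_t = 4.740 μ d = 4.740 × 0.01074 × 91.743 = 4.6704 km/s.
v = √(v_r² + v_t²) = √((-11.23)² + 4.6704²) = √147.926 = 12.162 km/s.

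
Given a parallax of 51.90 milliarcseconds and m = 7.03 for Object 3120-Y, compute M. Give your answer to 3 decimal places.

M = 5.606

d = 1/p = 1/0.05190″ = 19.268 pc.
m − M = 5 log₁₀(19.268) − 5 = 6.4242 − 5 = 1.4242.
M = m − (m − M) = 7.03 − 1.4242 = 5.606.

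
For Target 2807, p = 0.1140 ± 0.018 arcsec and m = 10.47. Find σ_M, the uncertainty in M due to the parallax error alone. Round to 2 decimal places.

σ_M = 0.34 mag

M = m − 5 log₁₀ d + 5 = m + 5 log₁₀ p + 5, so ∂M/∂p = 5/(p ln 10).
σ_M = (5/ln 10) · (σ_p/p) = 2.1715 × 0.018/0.1140 = 2.1715 × 0.15789 = 0.34286.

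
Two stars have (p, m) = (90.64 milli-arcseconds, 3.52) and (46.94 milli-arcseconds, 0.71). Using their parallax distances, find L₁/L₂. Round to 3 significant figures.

L₁/L₂ = 0.0202

d₁ = 1/p₁ = 1/0.09064″ = 11.033 pc; d₂ = 1/p₂ = 1/0.04694″ = 21.304 pc.
M₁ = m₁ − 5 log₁₀ d₁ + 5 = 3.52 − 5.2135 + 5 = 3.3065.
M₂ = 0.71 − 6.6423 + 5 = -0.9323.
L₁/L₂ = 10^(0.4(M₂ − M₁)) = 10^(0.4 × (-4.2388)) = 10^(-1.69552) = 0.02016.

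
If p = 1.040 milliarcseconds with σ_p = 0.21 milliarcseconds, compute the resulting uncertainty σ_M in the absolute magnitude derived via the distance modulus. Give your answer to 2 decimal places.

M = m − 5 log₁₀ d + 5 = m + 5 log₁₀ p + 5, so ∂M/∂p = 5/(p ln 10).
σ_M = (5/ln 10) · (σ_p/p) = 2.1715 × 0.21/1.040 = 2.1715 × 0.20192 = 0.43847.

σ_M = 0.44 mag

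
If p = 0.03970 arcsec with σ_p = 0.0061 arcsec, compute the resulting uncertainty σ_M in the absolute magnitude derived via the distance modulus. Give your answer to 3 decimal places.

M = m − 5 log₁₀ d + 5 = m + 5 log₁₀ p + 5, so ∂M/∂p = 5/(p ln 10).
σ_M = (5/ln 10) · (σ_p/p) = 2.1715 × 0.0061/0.03970 = 2.1715 × 0.15365 = 0.33365.

σ_M = 0.334 mag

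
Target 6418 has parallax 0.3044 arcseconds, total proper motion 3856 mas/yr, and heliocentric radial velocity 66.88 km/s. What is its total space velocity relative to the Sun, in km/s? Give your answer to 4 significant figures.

d = 1/p = 1/0.3044″ = 3.2852 pc.
μ = 3856 mas/yr = 3.856 ″/yr.
v_t = 4.740 μ d = 4.740 × 3.856 × 3.2852 = 60.045 km/s.
v = √(v_r² + v_t²) = √(66.88² + 60.045²) = √8078.34 = 89.88 km/s.

89.88 km/s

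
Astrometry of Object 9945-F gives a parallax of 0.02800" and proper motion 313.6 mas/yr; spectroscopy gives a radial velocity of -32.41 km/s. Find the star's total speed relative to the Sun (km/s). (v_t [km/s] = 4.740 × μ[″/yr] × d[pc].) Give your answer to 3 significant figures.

62.2 km/s

d = 1/p = 1/0.02800″ = 35.714 pc.
μ = 313.6 mas/yr = 0.3136 ″/yr.
v_t = 4.740 μ d = 4.740 × 0.3136 × 35.714 = 53.088 km/s.
v = √(v_r² + v_t²) = √((-32.41)² + 53.088²) = √3868.74 = 62.199 km/s.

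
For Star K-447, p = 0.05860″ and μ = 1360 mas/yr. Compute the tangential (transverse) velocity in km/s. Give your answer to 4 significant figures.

d = 1/p = 1/0.05860″ = 17.065 pc.
μ = 1360 mas/yr = 1.36 ″/yr.
v_t = 4.74 × μ × d = 4.74 × 1.36 × 17.065 = 110.01 km/s.

110.0 km/s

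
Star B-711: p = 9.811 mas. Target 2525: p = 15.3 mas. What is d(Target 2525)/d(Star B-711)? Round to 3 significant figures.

Since d = 1/p, d_B/d_A = p_A/p_B.
= 9.811 / 15.3 = 0.64124.

0.641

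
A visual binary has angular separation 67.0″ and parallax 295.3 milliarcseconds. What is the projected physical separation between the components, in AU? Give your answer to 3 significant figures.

d = 1/p = 1/0.2953″ = 3.3864 pc.
At distance d (pc), an angle of θ arcsec spans θ·d AU: s = 67.0 × 3.3864 = 226.89 AU.

227 AU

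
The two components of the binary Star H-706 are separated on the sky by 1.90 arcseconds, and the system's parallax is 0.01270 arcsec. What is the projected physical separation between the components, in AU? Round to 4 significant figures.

d = 1/p = 1/0.01270″ = 78.74 pc.
At distance d (pc), an angle of θ arcsec spans θ·d AU: s = 1.90 × 78.74 = 149.61 AU.

149.6 AU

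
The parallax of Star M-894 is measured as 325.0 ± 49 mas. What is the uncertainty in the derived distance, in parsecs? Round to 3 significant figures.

d = 1/p, so σ_d = σ_p / p².
σ_d = 0.0490 / (0.3250)² = 0.0490 / 0.10563 = 0.46388 pc.

0.464 pc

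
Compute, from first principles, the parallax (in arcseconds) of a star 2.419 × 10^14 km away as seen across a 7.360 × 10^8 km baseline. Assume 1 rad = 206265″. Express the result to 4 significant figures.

0.6276 arcsec

θ ≈ B/d = (7.360 × 10^8) / (2.419 × 10^14) = 3.0426 × 10^-6 rad.
In arcseconds: 3.0426 × 10^-6 × 206265 = 0.62758″.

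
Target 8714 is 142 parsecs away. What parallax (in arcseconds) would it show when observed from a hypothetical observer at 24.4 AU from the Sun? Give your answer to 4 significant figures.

0.1718 arcsec

p (arcsec) = B (AU) / d (pc).
p = 24.4 / 142 = 0.17183 arcsec.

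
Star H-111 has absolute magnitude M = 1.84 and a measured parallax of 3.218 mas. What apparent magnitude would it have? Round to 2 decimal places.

m = 9.30

d = 1/p = 1/0.003218″ = 310.75 pc.
m − M = 5 log₁₀ d − 5 = 5 log₁₀(310.75) − 5 = 12.4621 − 5 = 7.4621.
m = M + (m − M) = 1.84 + 7.4621 = 9.30.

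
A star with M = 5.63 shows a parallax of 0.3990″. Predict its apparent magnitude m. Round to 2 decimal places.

d = 1/p = 1/0.3990″ = 2.5063 pc.
m − M = 5 log₁₀ d − 5 = 5 log₁₀(2.5063) − 5 = 1.9952 − 5 = -3.0048.
m = M + (m − M) = 5.63 + (-3.0048) = 2.63.

m = 2.63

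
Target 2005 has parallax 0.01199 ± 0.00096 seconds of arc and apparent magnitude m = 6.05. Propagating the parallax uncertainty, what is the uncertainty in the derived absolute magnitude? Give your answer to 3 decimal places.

σ_M = 0.174 mag

M = m − 5 log₁₀ d + 5 = m + 5 log₁₀ p + 5, so ∂M/∂p = 5/(p ln 10).
σ_M = (5/ln 10) · (σ_p/p) = 2.1715 × 0.00096/0.01199 = 2.1715 × 0.080067 = 0.17387.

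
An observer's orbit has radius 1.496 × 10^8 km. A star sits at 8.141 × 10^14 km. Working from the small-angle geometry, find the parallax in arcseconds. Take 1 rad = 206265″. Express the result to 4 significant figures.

θ ≈ B/d = (1.496 × 10^8) / (8.141 × 10^14) = 1.8376 × 10^-7 rad.
In arcseconds: 1.8376 × 10^-7 × 206265 = 0.037903″.

0.03790 arcsec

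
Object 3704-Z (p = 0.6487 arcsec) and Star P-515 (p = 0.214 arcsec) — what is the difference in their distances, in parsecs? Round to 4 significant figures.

3.131 pc

d_A = 1/0.6487″ = 1.5415 pc; d_B = 1/0.2140″ = 4.6729 pc.
|d_B − d_A| = |4.6729 − 1.5415| = 3.1314 pc.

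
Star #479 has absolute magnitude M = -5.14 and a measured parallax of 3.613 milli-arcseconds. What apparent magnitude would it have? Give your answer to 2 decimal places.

m = 2.07

d = 1/p = 1/0.003613″ = 276.78 pc.
m − M = 5 log₁₀ d − 5 = 5 log₁₀(276.78) − 5 = 12.2107 − 5 = 7.2107.
m = M + (m − M) = -5.14 + 7.2107 = 2.07.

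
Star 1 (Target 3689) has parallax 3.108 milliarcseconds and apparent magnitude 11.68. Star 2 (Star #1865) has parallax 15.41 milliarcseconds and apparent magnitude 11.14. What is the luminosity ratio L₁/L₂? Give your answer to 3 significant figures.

d₁ = 1/p₁ = 1/0.003108″ = 321.75 pc; d₂ = 1/p₂ = 1/0.01541″ = 64.893 pc.
M₁ = m₁ − 5 log₁₀ d₁ + 5 = 11.68 − 12.5376 + 5 = 4.1424.
M₂ = 11.14 − 9.0610 + 5 = 7.0790.
L₁/L₂ = 10^(0.4(M₂ − M₁)) = 10^(0.4 × 2.9366) = 10^1.17464 = 14.95.

L₁/L₂ = 15.0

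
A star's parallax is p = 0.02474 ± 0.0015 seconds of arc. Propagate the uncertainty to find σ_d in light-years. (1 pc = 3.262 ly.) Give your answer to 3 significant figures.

7.99 ly

d = 1/p, so σ_d = σ_p / p².
σ_d = 0.00150 / (0.02474)² = 0.00150 / 0.00061207 = 2.4507 pc = 2.4507 × 3.262 ly = 7.9942 ly.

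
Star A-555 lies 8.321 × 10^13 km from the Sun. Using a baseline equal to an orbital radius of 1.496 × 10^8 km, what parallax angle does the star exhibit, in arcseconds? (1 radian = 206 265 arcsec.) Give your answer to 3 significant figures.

0.371 arcsec

θ ≈ B/d = (1.496 × 10^8) / (8.321 × 10^13) = 1.7979 × 10^-6 rad.
In arcseconds: 1.7979 × 10^-6 × 206265 = 0.37084″.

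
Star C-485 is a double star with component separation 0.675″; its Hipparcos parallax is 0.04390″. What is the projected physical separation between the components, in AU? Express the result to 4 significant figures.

15.38 AU

d = 1/p = 1/0.04390″ = 22.779 pc.
At distance d (pc), an angle of θ arcsec spans θ·d AU: s = 0.675 × 22.779 = 15.376 AU.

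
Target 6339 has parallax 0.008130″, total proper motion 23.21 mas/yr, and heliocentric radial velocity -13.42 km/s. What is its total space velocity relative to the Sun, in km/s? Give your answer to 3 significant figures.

19.1 km/s

d = 1/p = 1/0.008130″ = 123 pc.
μ = 23.21 mas/yr = 0.02321 ″/yr.
v_t = 4.740 μ d = 4.740 × 0.02321 × 123 = 13.532 km/s.
v = √(v_r² + v_t²) = √((-13.42)² + 13.532²) = √363.211 = 19.058 km/s.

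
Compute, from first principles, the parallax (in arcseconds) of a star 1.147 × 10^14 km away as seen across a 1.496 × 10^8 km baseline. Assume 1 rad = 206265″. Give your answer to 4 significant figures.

0.2690 arcsec

θ ≈ B/d = (1.496 × 10^8) / (1.147 × 10^14) = 1.3043 × 10^-6 rad.
In arcseconds: 1.3043 × 10^-6 × 206265 = 0.26903″.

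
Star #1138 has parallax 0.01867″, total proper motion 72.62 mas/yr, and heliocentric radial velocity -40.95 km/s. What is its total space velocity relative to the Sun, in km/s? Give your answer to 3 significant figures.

d = 1/p = 1/0.01867″ = 53.562 pc.
μ = 72.62 mas/yr = 0.07262 ″/yr.
v_t = 4.740 μ d = 4.740 × 0.07262 × 53.562 = 18.437 km/s.
v = √(v_r² + v_t²) = √((-40.95)² + 18.437²) = √2016.83 = 44.909 km/s.

44.9 km/s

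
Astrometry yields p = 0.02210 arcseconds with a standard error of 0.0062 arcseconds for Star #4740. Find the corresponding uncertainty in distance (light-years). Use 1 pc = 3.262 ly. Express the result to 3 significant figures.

41.4 ly

d = 1/p, so σ_d = σ_p / p².
σ_d = 0.00620 / (0.02210)² = 0.00620 / 0.00048841 = 12.694 pc = 12.694 × 3.262 ly = 41.408 ly.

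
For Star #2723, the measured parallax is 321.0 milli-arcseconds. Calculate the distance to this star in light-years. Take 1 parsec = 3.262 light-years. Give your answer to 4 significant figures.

p = 321.0 milli-arcseconds = 0.3210 arcsec.
d = 1/p = 1/0.3210 = 3.1153 pc.
In light-years: 3.1153 × 3.262 = 10.162 ly.

10.16 light years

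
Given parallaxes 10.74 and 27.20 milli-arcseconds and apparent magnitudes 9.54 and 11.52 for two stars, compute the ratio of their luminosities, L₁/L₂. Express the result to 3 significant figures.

d₁ = 1/p₁ = 1/0.01074″ = 93.11 pc; d₂ = 1/p₂ = 1/0.02720″ = 36.765 pc.
M₁ = m₁ − 5 log₁₀ d₁ + 5 = 9.54 − 9.8450 + 5 = 4.6950.
M₂ = 11.52 − 7.8272 + 5 = 8.6928.
L₁/L₂ = 10^(0.4(M₂ − M₁)) = 10^(0.4 × 3.9978) = 10^1.59912 = 39.73.

L₁/L₂ = 39.7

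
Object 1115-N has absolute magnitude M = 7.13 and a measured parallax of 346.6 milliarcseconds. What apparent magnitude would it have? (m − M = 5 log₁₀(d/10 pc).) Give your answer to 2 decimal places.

m = 4.43

d = 1/p = 1/0.3466″ = 2.8852 pc.
m − M = 5 log₁₀ d − 5 = 5 log₁₀(2.8852) − 5 = 2.3009 − 5 = -2.6991.
m = M + (m − M) = 7.13 + (-2.6991) = 4.43.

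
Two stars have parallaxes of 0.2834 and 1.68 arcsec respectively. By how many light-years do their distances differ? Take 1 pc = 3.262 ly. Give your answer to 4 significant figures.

9.569 ly

d_A = 1/0.2834″ = 3.5286 pc; d_B = 1/1.680″ = 0.59524 pc.
|d_B − d_A| = |0.59524 − 3.5286| = 2.9334 pc = 2.9334 × 3.262 ly = 9.5688 ly.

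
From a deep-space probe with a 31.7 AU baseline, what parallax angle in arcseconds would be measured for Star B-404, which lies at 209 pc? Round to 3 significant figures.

0.152 arcsec

p (arcsec) = B (AU) / d (pc).
p = 31.7 / 209 = 0.15167 arcsec.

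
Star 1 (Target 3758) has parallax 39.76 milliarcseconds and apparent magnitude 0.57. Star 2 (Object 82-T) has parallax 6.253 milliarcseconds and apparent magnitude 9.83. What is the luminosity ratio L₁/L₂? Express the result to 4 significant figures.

L₁/L₂ = 125.1

d₁ = 1/p₁ = 1/0.03976″ = 25.151 pc; d₂ = 1/p₂ = 1/0.006253″ = 159.92 pc.
M₁ = m₁ − 5 log₁₀ d₁ + 5 = 0.57 − 7.0028 + 5 = -1.4328.
M₂ = 9.83 − 11.0195 + 5 = 3.8105.
L₁/L₂ = 10^(0.4(M₂ − M₁)) = 10^(0.4 × 5.2433) = 10^2.09732 = 125.12.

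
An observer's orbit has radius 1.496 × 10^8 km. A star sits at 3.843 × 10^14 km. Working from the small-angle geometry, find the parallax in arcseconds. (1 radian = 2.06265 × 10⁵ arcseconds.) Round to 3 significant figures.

θ ≈ B/d = (1.496 × 10^8) / (3.843 × 10^14) = 3.8928 × 10^-7 rad.
In arcseconds: 3.8928 × 10^-7 × 206265 = 0.080295″.

0.0803 arcsec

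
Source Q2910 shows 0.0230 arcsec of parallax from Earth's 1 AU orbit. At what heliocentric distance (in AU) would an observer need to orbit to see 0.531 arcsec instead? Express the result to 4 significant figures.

Parallax scales linearly with baseline: p ∝ B, so B = p_target / p_Earth × 1 AU.
B = 0.531 / 0.0230 = 23.087 AU.

23.09 AU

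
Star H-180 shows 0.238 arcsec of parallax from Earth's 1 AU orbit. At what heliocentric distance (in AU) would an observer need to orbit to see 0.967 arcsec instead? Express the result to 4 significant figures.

4.063 AU

Parallax scales linearly with baseline: p ∝ B, so B = p_target / p_Earth × 1 AU.
B = 0.967 / 0.238 = 4.063 AU.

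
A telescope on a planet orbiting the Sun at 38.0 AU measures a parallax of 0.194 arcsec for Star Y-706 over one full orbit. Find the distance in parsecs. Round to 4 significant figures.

With baseline B (in AU) and parallax p (in arcsec), d = B/p parsecs.
d = 38.0 / 0.194 = 195.88 pc.

195.9 pc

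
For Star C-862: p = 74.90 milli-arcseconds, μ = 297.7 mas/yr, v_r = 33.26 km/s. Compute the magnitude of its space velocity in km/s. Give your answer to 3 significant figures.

d = 1/p = 1/0.07490″ = 13.351 pc.
μ = 297.7 mas/yr = 0.2977 ″/yr.
v_t = 4.740 μ d = 4.740 × 0.2977 × 13.351 = 18.84 km/s.
v = √(v_r² + v_t²) = √(33.26² + 18.84²) = √1461.17 = 38.225 km/s.

38.2 km/s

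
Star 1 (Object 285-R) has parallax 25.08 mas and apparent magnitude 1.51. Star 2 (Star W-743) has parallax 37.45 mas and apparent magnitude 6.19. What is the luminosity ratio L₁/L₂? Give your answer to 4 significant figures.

d₁ = 1/p₁ = 1/0.02508″ = 39.872 pc; d₂ = 1/p₂ = 1/0.03745″ = 26.702 pc.
M₁ = m₁ − 5 log₁₀ d₁ + 5 = 1.51 − 8.0033 + 5 = -1.4933.
M₂ = 6.19 − 7.1327 + 5 = 4.0573.
L₁/L₂ = 10^(0.4(M₂ − M₁)) = 10^(0.4 × 5.5506) = 10^2.22024 = 166.05.

L₁/L₂ = 166.1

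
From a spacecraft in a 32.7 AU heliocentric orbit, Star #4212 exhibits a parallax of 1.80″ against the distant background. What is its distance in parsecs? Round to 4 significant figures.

With baseline B (in AU) and parallax p (in arcsec), d = B/p parsecs.
d = 32.7 / 1.80 = 18.167 pc.

18.17 pc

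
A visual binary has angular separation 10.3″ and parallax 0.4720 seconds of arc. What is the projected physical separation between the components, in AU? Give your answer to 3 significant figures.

d = 1/p = 1/0.4720″ = 2.1186 pc.
At distance d (pc), an angle of θ arcsec spans θ·d AU: s = 10.3 × 2.1186 = 21.822 AU.

21.8 AU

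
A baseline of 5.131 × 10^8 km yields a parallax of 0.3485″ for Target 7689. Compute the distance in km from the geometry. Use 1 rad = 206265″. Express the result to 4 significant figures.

3.037 × 10^14 km

θ = 0.3485″ = 0.3485/206265 = 1.6896 × 10^-6 rad.
d = B/θ = (5.131 × 10^8) / (1.6896 × 10^-6) = 3.0368 × 10^14 km.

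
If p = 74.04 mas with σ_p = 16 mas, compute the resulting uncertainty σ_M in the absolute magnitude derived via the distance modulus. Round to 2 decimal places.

σ_M = 0.47 mag

M = m − 5 log₁₀ d + 5 = m + 5 log₁₀ p + 5, so ∂M/∂p = 5/(p ln 10).
σ_M = (5/ln 10) · (σ_p/p) = 2.1715 × 16/74.04 = 2.1715 × 0.2161 = 0.46926.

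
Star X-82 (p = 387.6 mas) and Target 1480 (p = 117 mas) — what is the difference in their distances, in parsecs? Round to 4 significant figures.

d_A = 1/0.3876″ = 2.58 pc; d_B = 1/0.1170″ = 8.547 pc.
|d_B − d_A| = |8.547 − 2.58| = 5.967 pc.

5.967 pc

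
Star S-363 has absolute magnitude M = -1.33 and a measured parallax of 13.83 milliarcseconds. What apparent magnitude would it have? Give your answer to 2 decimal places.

m = 2.97

d = 1/p = 1/0.01383″ = 72.307 pc.
m − M = 5 log₁₀ d − 5 = 5 log₁₀(72.307) − 5 = 9.2959 − 5 = 4.2959.
m = M + (m − M) = -1.33 + 4.2959 = 2.97.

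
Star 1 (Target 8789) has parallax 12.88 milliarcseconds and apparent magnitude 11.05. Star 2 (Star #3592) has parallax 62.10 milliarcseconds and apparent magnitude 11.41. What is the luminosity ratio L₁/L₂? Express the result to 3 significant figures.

L₁/L₂ = 32.4

d₁ = 1/p₁ = 1/0.01288″ = 77.64 pc; d₂ = 1/p₂ = 1/0.06210″ = 16.103 pc.
M₁ = m₁ − 5 log₁₀ d₁ + 5 = 11.05 − 9.4504 + 5 = 6.5996.
M₂ = 11.41 − 6.0345 + 5 = 10.3755.
L₁/L₂ = 10^(0.4(M₂ − M₁)) = 10^(0.4 × 3.7759) = 10^1.51036 = 32.386.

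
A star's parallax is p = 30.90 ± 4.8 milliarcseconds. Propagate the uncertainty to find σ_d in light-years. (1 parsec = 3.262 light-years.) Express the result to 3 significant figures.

16.4 ly

d = 1/p, so σ_d = σ_p / p².
σ_d = 0.00480 / (0.03090)² = 0.00480 / 0.00095481 = 5.0272 pc = 5.0272 × 3.262 ly = 16.399 ly.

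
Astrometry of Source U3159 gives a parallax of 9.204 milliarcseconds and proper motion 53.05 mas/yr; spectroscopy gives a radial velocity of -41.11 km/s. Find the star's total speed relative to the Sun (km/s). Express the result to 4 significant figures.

49.36 km/s

d = 1/p = 1/0.009204″ = 108.65 pc.
μ = 53.05 mas/yr = 0.05305 ″/yr.
v_t = 4.740 μ d = 4.740 × 0.05305 × 108.65 = 27.321 km/s.
v = √(v_r² + v_t²) = √((-41.11)² + 27.321²) = √2436.47 = 49.361 km/s.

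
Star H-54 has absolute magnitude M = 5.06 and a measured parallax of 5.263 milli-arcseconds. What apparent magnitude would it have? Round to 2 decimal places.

m = 11.45

d = 1/p = 1/0.005263″ = 190.01 pc.
m − M = 5 log₁₀ d − 5 = 5 log₁₀(190.01) − 5 = 11.3939 − 5 = 6.3939.
m = M + (m − M) = 5.06 + 6.3939 = 11.45.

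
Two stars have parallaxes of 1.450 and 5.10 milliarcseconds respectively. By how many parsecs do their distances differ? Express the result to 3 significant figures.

d_A = 1/0.001450″ = 689.66 pc; d_B = 1/0.005100″ = 196.08 pc.
|d_B − d_A| = |196.08 − 689.66| = 493.58 pc.

494 pc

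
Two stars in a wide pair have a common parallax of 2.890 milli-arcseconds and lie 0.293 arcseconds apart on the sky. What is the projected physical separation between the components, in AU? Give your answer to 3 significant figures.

d = 1/p = 1/0.002890″ = 346.02 pc.
At distance d (pc), an angle of θ arcsec spans θ·d AU: s = 0.293 × 346.02 = 101.38 AU.

101 AU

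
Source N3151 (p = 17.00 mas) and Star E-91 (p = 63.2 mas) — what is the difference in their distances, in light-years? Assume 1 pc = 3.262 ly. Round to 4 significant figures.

140.3 ly

d_A = 1/0.01700″ = 58.824 pc; d_B = 1/0.06320″ = 15.823 pc.
|d_B − d_A| = |15.823 − 58.824| = 43.001 pc = 43.001 × 3.262 ly = 140.27 ly.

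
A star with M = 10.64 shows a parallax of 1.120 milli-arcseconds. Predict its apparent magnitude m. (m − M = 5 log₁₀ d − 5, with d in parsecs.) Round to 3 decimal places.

m = 20.394

d = 1/p = 1/0.001120″ = 892.86 pc.
m − M = 5 log₁₀ d − 5 = 5 log₁₀(892.86) − 5 = 14.7539 − 5 = 9.7539.
m = M + (m − M) = 10.64 + 9.7539 = 20.394.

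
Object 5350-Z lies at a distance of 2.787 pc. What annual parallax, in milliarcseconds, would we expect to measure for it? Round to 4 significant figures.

p = 1/d = 1/2.787 = 0.35881 arcsec.
= 0.35881 × 1000 = 358.81 mas.

358.8 mas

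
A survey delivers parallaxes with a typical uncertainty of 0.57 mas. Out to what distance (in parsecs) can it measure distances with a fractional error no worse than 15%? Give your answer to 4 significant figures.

σ_d/d = σ_p/p, so the condition is σ_p/p ≤ 0.15, i.e. p ≥ σ_p/0.15.
p_min = 0.57/0.15 = 3.8 mas = 0.0038 arcsec.
d_max = 1/p_min = 1/0.0038 = 263.16 pc.

263.2 pc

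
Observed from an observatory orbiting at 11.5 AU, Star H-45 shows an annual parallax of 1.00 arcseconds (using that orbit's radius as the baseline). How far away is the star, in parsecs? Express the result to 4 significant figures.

11.50 pc

With baseline B (in AU) and parallax p (in arcsec), d = B/p parsecs.
d = 11.5 / 1.00 = 11.5 pc.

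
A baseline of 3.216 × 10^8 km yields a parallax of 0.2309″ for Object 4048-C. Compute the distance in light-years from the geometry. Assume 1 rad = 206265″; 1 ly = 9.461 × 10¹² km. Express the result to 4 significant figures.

θ = 0.2309″ = 0.2309/206265 = 1.1194 × 10^-6 rad.
d = B/θ = (3.216 × 10^8) / (1.1194 × 10^-6) = 2.8730 × 10^14 km = (2.8730 × 10^14) / (9.461 × 10^12) ly = 30.367 ly.

30.37 ly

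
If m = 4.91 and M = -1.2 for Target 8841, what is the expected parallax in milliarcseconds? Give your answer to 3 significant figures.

m − M = 4.91 − (-1.2) = 6.11.
d = 10^((m−M)/5 + 1) = 10^2.222 = 166.72 pc.
p = 1/d = 1/166.72 = 0.0059981 arcsec = 5.9981 mas.

6.00 mas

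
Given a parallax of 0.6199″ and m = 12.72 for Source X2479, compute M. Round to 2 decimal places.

M = 16.68

d = 1/p = 1/0.6199″ = 1.6132 pc.
m − M = 5 log₁₀(1.6132) − 5 = 1.0384 − 5 = -3.9616.
M = m − (m − M) = 12.72 − (-3.9616) = 16.68.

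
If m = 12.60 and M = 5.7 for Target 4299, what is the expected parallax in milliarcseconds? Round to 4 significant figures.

4.169 mas

m − M = 12.60 − 5.7 = 6.90.
d = 10^((m−M)/5 + 1) = 10^2.380 = 239.88 pc.
p = 1/d = 1/239.88 = 0.0041688 arcsec = 4.1688 mas.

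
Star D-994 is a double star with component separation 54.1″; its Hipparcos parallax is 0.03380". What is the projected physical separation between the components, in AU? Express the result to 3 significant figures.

1600 AU

d = 1/p = 1/0.03380″ = 29.586 pc.
At distance d (pc), an angle of θ arcsec spans θ·d AU: s = 54.1 × 29.586 = 1600.6 AU.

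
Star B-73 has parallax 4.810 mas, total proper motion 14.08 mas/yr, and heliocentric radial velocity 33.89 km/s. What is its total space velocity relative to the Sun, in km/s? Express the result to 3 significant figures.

36.6 km/s

d = 1/p = 1/0.004810″ = 207.9 pc.
μ = 14.08 mas/yr = 0.01408 ″/yr.
v_t = 4.740 μ d = 4.740 × 0.01408 × 207.9 = 13.875 km/s.
v = √(v_r² + v_t²) = √(33.89² + 13.875²) = √1341.05 = 36.62 km/s.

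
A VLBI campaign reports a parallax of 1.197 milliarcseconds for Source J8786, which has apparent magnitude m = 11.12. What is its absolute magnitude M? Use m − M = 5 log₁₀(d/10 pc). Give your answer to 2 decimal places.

d = 1/p = 1/0.001197″ = 835.42 pc.
m − M = 5 log₁₀(835.42) − 5 = 14.6095 − 5 = 9.6095.
M = m − (m − M) = 11.12 − 9.6095 = 1.51.

M = 1.51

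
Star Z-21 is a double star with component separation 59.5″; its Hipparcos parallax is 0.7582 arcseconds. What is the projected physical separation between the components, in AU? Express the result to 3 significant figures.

78.5 AU

d = 1/p = 1/0.7582″ = 1.3189 pc.
At distance d (pc), an angle of θ arcsec spans θ·d AU: s = 59.5 × 1.3189 = 78.475 AU.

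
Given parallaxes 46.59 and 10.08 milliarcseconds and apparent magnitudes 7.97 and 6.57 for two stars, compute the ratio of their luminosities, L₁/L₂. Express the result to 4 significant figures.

L₁/L₂ = 0.01289

d₁ = 1/p₁ = 1/0.04659″ = 21.464 pc; d₂ = 1/p₂ = 1/0.01008″ = 99.206 pc.
M₁ = m₁ − 5 log₁₀ d₁ + 5 = 7.97 − 6.6586 + 5 = 6.3114.
M₂ = 6.57 − 9.9827 + 5 = 1.5873.
L₁/L₂ = 10^(0.4(M₂ − M₁)) = 10^(0.4 × (-4.7241)) = 10^(-1.88964) = 0.012893.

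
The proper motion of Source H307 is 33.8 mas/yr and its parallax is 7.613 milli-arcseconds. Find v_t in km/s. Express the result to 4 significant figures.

d = 1/p = 1/0.007613″ = 131.35 pc.
μ = 33.8 mas/yr = 0.0338 ″/yr.
v_t = 4.74 × μ × d = 4.74 × 0.0338 × 131.35 = 21.044 km/s.

21.04 km/s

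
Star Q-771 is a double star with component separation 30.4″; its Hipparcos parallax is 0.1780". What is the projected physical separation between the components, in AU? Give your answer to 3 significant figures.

171 AU

d = 1/p = 1/0.1780″ = 5.618 pc.
At distance d (pc), an angle of θ arcsec spans θ·d AU: s = 30.4 × 5.618 = 170.79 AU.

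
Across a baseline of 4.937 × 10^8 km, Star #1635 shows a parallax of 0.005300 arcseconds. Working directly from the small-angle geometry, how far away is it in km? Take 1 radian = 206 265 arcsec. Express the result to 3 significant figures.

θ = 0.005300″ = 0.005300/206265 = 2.5695 × 10^-8 rad.
d = B/θ = (4.937 × 10^8) / (2.5695 × 10^-8) = 1.9214 × 10^16 km.

1.92 × 10^16 km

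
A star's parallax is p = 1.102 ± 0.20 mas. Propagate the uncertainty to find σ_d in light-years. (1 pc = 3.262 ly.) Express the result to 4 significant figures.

d = 1/p, so σ_d = σ_p / p².
σ_d = 0.000200 / (0.001102)² = 0.000200 / 0.0000012144 = 164.69 pc = 164.69 × 3.262 ly = 537.22 ly.

537.2 ly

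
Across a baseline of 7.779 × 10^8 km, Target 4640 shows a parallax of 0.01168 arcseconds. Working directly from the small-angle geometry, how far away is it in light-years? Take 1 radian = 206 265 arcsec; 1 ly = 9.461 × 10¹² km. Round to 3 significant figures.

1450 ly

θ = 0.01168″ = 0.01168/206265 = 5.6626 × 10^-8 rad.
d = B/θ = (7.779 × 10^8) / (5.6626 × 10^-8) = 1.3738 × 10^16 km = (1.3738 × 10^16) / (9.461 × 10^12) ly = 1452.1 ly.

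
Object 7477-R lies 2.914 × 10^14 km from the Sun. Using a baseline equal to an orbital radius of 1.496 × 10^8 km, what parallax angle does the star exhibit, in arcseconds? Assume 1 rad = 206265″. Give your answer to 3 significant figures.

θ ≈ B/d = (1.496 × 10^8) / (2.914 × 10^14) = 5.1338 × 10^-7 rad.
In arcseconds: 5.1338 × 10^-7 × 206265 = 0.10589″.

0.106 arcsec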